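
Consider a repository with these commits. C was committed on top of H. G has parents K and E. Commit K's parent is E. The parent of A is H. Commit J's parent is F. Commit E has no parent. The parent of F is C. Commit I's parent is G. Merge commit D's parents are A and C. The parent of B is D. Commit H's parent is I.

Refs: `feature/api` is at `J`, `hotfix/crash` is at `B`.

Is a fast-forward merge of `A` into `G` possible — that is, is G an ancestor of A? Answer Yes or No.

A fast-forward from G to A is possible iff G is an ancestor of A.
Ancestors of A: {A, E, G, H, I, K}.
G is among them, so fast-forward is possible.

Yes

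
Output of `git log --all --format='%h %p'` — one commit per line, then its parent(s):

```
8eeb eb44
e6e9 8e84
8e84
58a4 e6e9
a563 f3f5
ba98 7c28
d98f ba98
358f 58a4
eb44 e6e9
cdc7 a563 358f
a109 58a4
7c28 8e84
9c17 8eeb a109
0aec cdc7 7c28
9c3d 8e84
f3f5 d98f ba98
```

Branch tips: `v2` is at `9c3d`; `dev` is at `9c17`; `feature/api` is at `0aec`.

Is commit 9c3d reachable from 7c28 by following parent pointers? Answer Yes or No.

No

Ancestors of 7c28: {7c28, 8e84}.
9c3d is not in that set, so it is not an ancestor of 7c28.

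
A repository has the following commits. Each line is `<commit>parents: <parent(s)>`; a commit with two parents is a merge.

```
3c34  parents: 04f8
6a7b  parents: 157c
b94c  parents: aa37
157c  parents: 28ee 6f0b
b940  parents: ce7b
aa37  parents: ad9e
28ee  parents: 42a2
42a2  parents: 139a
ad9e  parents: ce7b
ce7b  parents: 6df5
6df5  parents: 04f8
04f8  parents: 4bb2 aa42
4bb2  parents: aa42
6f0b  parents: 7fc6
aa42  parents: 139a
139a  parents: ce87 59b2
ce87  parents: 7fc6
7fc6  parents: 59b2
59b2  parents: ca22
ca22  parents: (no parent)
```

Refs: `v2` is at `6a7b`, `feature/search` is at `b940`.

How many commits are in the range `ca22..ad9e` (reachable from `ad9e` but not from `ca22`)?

10

Reachable from ad9e: {04f8, 139a, 4bb2, 59b2, 6df5, 7fc6, aa42, ad9e, ca22, ce7b, ce87}.
Reachable from ca22: {ca22}.
In ad9e's history but not ca22's: {04f8, 139a, 4bb2, 59b2, 6df5, 7fc6, aa42, ad9e, ce7b, ce87} — 10 commits.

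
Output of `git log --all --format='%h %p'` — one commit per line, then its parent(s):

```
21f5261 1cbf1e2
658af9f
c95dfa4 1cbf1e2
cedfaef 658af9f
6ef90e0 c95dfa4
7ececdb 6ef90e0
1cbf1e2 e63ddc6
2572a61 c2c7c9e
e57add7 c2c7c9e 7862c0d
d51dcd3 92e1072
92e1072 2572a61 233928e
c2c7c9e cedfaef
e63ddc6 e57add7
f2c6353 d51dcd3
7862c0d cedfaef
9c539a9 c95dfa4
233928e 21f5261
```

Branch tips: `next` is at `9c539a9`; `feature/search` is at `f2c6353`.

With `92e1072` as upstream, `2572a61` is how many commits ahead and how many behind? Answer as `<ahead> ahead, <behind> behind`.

0 ahead, 7 behind

Reachable from 2572a61: {2572a61, 658af9f, c2c7c9e, cedfaef}.
Reachable from 92e1072: {1cbf1e2, 21f5261, 233928e, 2572a61, 658af9f, 7862c0d, 92e1072, c2c7c9e, cedfaef, e57add7, e63ddc6}.
Only in 2572a61's history (ahead): {} — 0.
Only in 92e1072's history (behind): {1cbf1e2, 21f5261, 233928e, 7862c0d, 92e1072, e57add7, e63ddc6} — 7.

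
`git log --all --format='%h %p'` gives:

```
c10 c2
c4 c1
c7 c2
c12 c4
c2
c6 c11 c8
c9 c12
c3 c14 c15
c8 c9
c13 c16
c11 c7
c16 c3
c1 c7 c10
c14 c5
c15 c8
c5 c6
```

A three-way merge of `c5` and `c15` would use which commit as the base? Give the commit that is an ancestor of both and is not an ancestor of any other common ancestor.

c8

Ancestors of c5: {c1, c10, c11, c12, c2, c4, c5, c6, c7, c8, c9}.
Ancestors of c15: {c1, c10, c12, c15, c2, c4, c7, c8, c9}.
Common ancestors: {c1, c10, c12, c2, c4, c7, c8, c9}.
Among these, c8 is not an ancestor of any other common ancestor — it is the merge base.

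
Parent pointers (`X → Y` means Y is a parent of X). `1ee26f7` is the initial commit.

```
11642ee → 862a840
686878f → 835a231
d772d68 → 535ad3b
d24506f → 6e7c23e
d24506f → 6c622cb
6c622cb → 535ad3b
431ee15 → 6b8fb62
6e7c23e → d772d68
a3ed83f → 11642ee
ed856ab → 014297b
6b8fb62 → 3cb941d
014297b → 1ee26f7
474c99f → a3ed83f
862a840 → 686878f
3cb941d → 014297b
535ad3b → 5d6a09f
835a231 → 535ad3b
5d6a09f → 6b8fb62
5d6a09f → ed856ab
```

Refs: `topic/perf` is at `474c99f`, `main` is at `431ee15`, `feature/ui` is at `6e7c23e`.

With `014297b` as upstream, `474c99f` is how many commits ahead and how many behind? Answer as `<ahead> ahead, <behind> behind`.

Reachable from 474c99f: {014297b, 11642ee, 1ee26f7, 3cb941d, 474c99f, 535ad3b, 5d6a09f, 686878f, 6b8fb62, 835a231, 862a840, a3ed83f, ed856ab}.
Reachable from 014297b: {014297b, 1ee26f7}.
Only in 474c99f's history (ahead): {11642ee, 3cb941d, 474c99f, 535ad3b, 5d6a09f, 686878f, 6b8fb62, 835a231, 862a840, a3ed83f, ed856ab} — 11.
Only in 014297b's history (behind): {} — 0.

11 ahead, 0 behind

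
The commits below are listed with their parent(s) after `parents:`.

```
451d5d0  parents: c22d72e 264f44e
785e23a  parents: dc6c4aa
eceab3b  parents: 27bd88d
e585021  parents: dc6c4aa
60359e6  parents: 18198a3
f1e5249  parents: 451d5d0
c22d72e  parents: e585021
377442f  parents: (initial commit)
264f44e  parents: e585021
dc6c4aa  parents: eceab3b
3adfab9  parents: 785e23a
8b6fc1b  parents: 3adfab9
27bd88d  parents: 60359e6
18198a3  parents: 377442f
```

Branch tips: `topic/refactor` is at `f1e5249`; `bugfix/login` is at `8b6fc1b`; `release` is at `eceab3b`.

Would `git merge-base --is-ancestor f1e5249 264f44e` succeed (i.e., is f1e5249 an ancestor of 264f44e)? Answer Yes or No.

Ancestors of 264f44e: {18198a3, 264f44e, 27bd88d, 377442f, 60359e6, dc6c4aa, e585021, eceab3b}.
f1e5249 is not in that set, so it is not an ancestor of 264f44e.

No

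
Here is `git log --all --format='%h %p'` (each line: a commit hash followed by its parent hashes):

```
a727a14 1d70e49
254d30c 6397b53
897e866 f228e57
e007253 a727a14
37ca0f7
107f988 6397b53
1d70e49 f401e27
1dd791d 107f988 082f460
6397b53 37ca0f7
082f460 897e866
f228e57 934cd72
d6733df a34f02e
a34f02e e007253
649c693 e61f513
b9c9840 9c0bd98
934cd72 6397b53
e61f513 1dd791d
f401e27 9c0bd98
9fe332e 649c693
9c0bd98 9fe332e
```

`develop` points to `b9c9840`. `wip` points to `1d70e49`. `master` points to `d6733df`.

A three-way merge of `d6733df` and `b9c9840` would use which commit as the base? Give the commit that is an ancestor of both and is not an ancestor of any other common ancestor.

9c0bd98

Ancestors of d6733df: {082f460, 107f988, 1d70e49, 1dd791d, 37ca0f7, 6397b53, 649c693, 897e866, 934cd72, 9c0bd98, 9fe332e, a34f02e, a727a14, d6733df, e007253, e61f513, f228e57, f401e27}.
Ancestors of b9c9840: {082f460, 107f988, 1dd791d, 37ca0f7, 6397b53, 649c693, 897e866, 934cd72, 9c0bd98, 9fe332e, b9c9840, e61f513, f228e57}.
Common ancestors: {082f460, 107f988, 1dd791d, 37ca0f7, 6397b53, 649c693, 897e866, 934cd72, 9c0bd98, 9fe332e, e61f513, f228e57}.
Among these, 9c0bd98 is not an ancestor of any other common ancestor — it is the merge base.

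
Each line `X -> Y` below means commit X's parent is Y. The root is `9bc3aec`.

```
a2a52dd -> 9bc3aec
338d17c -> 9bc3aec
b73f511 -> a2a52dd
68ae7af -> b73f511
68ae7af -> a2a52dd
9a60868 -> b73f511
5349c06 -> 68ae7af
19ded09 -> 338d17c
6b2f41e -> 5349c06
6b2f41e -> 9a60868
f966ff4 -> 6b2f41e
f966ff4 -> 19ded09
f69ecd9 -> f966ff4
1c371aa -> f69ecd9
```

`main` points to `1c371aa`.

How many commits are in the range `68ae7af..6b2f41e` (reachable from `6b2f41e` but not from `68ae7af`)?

3

Reachable from 6b2f41e: {5349c06, 68ae7af, 6b2f41e, 9a60868, 9bc3aec, a2a52dd, b73f511}.
Reachable from 68ae7af: {68ae7af, 9bc3aec, a2a52dd, b73f511}.
In 6b2f41e's history but not 68ae7af's: {5349c06, 6b2f41e, 9a60868} — 3 commits.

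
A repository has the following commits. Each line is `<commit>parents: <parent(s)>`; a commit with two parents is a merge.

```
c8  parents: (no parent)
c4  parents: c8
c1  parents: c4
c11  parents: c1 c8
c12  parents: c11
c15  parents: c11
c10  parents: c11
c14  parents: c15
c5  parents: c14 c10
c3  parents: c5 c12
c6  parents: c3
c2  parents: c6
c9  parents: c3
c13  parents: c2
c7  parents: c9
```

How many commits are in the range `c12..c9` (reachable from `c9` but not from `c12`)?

6

Reachable from c9: {c1, c10, c11, c12, c14, c15, c3, c4, c5, c8, c9}.
Reachable from c12: {c1, c11, c12, c4, c8}.
In c9's history but not c12's: {c10, c14, c15, c3, c5, c9} — 6 commits.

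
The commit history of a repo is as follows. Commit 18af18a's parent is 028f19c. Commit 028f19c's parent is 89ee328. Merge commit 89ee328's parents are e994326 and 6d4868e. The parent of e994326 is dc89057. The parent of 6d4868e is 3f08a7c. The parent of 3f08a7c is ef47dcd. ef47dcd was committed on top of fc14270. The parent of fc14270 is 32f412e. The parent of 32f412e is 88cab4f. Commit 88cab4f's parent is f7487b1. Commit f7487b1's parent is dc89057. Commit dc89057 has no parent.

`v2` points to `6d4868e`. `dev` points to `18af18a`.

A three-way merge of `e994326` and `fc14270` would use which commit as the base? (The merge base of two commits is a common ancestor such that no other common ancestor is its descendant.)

Ancestors of e994326: {dc89057, e994326}.
Ancestors of fc14270: {32f412e, 88cab4f, dc89057, f7487b1, fc14270}.
Common ancestors: {dc89057}.
The only common ancestor is dc89057, so it is the merge base.

dc89057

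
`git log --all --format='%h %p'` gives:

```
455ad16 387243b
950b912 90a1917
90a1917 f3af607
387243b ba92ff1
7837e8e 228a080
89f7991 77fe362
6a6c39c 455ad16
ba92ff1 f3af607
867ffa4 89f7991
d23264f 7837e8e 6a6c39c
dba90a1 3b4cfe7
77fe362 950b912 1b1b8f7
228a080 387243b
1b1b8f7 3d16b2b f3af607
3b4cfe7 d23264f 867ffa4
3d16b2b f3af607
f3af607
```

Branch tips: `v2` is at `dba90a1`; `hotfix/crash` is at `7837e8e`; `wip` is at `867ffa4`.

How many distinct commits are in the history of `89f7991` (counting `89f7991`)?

Walking parent pointers from 89f7991: reachable set = {1b1b8f7, 3d16b2b, 77fe362, 89f7991, 90a1917, 950b912, f3af607}.
That is 7 commits.

7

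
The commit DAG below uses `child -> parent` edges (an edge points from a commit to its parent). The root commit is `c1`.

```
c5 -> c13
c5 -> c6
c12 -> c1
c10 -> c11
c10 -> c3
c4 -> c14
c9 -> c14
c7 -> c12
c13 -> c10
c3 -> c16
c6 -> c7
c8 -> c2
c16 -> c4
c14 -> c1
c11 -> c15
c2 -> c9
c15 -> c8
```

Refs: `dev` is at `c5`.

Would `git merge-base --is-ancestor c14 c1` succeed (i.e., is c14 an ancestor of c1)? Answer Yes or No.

Ancestors of c1: {c1}.
c14 is not in that set, so it is not an ancestor of c1.

No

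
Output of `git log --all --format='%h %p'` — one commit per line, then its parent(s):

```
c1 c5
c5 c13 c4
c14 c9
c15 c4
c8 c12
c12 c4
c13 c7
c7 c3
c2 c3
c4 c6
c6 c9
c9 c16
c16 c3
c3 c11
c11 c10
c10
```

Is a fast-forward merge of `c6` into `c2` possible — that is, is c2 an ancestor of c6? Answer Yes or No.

A fast-forward from c2 to c6 is possible iff c2 is an ancestor of c6.
Ancestors of c6: {c10, c11, c16, c3, c6, c9}.
c2 is not among them, so fast-forward is not possible.

No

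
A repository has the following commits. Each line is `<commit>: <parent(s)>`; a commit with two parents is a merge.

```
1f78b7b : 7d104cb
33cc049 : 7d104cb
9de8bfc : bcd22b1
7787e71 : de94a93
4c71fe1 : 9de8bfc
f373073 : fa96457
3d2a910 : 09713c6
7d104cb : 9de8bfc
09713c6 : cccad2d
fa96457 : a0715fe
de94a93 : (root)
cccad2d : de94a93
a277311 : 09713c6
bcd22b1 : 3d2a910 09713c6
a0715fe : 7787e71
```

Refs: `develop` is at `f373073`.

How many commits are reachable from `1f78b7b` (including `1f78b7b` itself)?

Walking parent pointers from 1f78b7b: reachable set = {09713c6, 1f78b7b, 3d2a910, 7d104cb, 9de8bfc, bcd22b1, cccad2d, de94a93}.
That is 8 commits.

8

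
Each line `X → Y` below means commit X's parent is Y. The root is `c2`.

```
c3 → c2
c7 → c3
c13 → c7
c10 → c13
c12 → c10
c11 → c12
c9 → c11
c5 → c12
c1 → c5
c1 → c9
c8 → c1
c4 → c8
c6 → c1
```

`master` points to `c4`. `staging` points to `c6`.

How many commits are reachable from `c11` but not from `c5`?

1

Reachable from c11: {c10, c11, c12, c13, c2, c3, c7}.
Reachable from c5: {c10, c12, c13, c2, c3, c5, c7}.
In c11's history but not c5's: {c11} — 1 commit.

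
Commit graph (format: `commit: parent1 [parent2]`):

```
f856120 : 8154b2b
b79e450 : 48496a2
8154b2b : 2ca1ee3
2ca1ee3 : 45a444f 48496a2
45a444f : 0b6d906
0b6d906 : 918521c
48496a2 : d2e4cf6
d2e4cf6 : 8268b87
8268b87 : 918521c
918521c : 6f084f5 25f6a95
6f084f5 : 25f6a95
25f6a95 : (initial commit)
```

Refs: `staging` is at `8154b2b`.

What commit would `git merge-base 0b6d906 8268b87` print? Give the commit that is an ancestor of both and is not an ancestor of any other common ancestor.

Ancestors of 0b6d906: {0b6d906, 25f6a95, 6f084f5, 918521c}.
Ancestors of 8268b87: {25f6a95, 6f084f5, 8268b87, 918521c}.
Common ancestors: {25f6a95, 6f084f5, 918521c}.
Among these, 918521c is not an ancestor of any other common ancestor — it is the merge base.

918521c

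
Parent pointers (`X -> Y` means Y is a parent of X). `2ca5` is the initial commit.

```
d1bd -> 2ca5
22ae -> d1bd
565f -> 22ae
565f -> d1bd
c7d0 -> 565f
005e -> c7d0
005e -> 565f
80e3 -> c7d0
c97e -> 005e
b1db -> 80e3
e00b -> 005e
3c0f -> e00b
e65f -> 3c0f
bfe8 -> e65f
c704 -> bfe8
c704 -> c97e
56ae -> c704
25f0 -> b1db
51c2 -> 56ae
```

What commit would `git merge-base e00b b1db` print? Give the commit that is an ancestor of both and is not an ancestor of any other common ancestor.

Ancestors of e00b: {005e, 22ae, 2ca5, 565f, c7d0, d1bd, e00b}.
Ancestors of b1db: {22ae, 2ca5, 565f, 80e3, b1db, c7d0, d1bd}.
Common ancestors: {22ae, 2ca5, 565f, c7d0, d1bd}.
Among these, c7d0 is not an ancestor of any other common ancestor — it is the merge base.

c7d0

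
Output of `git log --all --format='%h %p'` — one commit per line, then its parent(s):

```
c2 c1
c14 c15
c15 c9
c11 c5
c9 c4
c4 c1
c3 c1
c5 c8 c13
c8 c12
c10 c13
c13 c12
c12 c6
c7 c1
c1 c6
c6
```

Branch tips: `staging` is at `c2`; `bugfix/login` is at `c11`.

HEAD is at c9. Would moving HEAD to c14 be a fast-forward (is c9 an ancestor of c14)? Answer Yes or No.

Yes

A fast-forward from c9 to c14 is possible iff c9 is an ancestor of c14.
Ancestors of c14: {c1, c14, c15, c4, c6, c9}.
c9 is among them, so fast-forward is possible.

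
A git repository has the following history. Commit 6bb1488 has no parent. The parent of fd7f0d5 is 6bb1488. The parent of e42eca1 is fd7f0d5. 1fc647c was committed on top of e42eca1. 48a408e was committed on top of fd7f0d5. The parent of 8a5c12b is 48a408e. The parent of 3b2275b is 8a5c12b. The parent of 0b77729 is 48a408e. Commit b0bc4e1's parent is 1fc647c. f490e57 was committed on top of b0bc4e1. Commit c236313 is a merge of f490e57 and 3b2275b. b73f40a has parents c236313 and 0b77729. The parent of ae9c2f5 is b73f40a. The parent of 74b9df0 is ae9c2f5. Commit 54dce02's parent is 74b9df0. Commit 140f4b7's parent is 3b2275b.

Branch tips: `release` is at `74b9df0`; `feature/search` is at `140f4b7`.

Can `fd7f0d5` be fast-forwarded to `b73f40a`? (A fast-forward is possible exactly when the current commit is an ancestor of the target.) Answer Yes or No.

Yes

A fast-forward from fd7f0d5 to b73f40a is possible iff fd7f0d5 is an ancestor of b73f40a.
Ancestors of b73f40a: {0b77729, 1fc647c, 3b2275b, 48a408e, 6bb1488, 8a5c12b, b0bc4e1, b73f40a, c236313, e42eca1, f490e57, fd7f0d5}.
fd7f0d5 is among them, so fast-forward is possible.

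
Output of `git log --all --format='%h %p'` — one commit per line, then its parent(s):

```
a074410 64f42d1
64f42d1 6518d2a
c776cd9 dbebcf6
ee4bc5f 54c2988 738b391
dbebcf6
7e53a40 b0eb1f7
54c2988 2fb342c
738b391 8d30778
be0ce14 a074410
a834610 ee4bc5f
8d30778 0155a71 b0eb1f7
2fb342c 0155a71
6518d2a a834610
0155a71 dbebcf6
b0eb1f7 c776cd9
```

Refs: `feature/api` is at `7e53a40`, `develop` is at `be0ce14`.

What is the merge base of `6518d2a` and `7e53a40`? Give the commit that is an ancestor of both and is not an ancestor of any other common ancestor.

Ancestors of 6518d2a: {0155a71, 2fb342c, 54c2988, 6518d2a, 738b391, 8d30778, a834610, b0eb1f7, c776cd9, dbebcf6, ee4bc5f}.
Ancestors of 7e53a40: {7e53a40, b0eb1f7, c776cd9, dbebcf6}.
Common ancestors: {b0eb1f7, c776cd9, dbebcf6}.
Among these, b0eb1f7 is not an ancestor of any other common ancestor — it is the merge base.

b0eb1f7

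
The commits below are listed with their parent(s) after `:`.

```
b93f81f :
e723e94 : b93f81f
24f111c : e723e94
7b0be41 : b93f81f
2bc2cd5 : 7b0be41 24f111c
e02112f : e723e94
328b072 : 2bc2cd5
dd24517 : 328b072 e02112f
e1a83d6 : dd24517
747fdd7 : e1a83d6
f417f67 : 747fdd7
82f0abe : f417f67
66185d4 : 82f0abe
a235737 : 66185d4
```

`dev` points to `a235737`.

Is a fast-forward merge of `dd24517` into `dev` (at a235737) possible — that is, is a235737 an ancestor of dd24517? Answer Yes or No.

No

A fast-forward from a235737 to dd24517 is possible iff a235737 is an ancestor of dd24517.
Ancestors of dd24517: {24f111c, 2bc2cd5, 328b072, 7b0be41, b93f81f, dd24517, e02112f, e723e94}.
a235737 is not among them, so fast-forward is not possible.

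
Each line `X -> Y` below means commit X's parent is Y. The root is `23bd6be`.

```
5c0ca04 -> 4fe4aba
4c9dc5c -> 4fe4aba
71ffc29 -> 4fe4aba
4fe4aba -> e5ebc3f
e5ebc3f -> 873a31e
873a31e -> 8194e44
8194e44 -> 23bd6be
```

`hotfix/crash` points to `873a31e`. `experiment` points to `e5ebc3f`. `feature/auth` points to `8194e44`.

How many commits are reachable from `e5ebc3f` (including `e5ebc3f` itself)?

Walking parent pointers from e5ebc3f: reachable set = {23bd6be, 8194e44, 873a31e, e5ebc3f}.
That is 4 commits.

4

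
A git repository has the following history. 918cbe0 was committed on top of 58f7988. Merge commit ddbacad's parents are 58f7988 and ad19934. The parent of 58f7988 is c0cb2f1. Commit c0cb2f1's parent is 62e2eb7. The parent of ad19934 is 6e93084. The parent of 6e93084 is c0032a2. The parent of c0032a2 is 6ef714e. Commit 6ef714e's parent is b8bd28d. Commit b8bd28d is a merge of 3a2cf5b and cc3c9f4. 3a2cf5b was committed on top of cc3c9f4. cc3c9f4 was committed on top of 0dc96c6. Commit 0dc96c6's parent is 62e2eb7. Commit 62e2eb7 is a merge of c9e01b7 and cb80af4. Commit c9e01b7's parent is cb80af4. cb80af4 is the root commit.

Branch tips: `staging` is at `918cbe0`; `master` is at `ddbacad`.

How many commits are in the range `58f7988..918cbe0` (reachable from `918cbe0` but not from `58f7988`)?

1

Reachable from 918cbe0: {58f7988, 62e2eb7, 918cbe0, c0cb2f1, c9e01b7, cb80af4}.
Reachable from 58f7988: {58f7988, 62e2eb7, c0cb2f1, c9e01b7, cb80af4}.
In 918cbe0's history but not 58f7988's: {918cbe0} — 1 commit.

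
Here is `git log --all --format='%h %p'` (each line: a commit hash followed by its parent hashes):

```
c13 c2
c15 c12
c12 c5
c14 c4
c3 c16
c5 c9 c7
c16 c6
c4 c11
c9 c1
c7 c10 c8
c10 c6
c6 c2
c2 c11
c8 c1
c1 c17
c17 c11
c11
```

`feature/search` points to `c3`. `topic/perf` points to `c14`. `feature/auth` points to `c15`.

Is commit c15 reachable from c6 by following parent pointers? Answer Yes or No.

Ancestors of c6: {c11, c2, c6}.
c15 is not in that set, so it is not an ancestor of c6.

No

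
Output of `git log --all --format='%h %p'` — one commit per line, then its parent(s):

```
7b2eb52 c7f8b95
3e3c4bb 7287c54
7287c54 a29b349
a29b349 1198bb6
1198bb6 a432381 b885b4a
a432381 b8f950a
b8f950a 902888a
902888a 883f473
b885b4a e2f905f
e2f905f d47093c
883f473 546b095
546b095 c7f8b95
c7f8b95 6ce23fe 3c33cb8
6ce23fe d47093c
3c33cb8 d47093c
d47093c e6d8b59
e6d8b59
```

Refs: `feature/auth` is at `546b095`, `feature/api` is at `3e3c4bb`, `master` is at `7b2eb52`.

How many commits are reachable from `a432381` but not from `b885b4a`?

8

Reachable from a432381: {3c33cb8, 546b095, 6ce23fe, 883f473, 902888a, a432381, b8f950a, c7f8b95, d47093c, e6d8b59}.
Reachable from b885b4a: {b885b4a, d47093c, e2f905f, e6d8b59}.
In a432381's history but not b885b4a's: {3c33cb8, 546b095, 6ce23fe, 883f473, 902888a, a432381, b8f950a, c7f8b95} — 8 commits.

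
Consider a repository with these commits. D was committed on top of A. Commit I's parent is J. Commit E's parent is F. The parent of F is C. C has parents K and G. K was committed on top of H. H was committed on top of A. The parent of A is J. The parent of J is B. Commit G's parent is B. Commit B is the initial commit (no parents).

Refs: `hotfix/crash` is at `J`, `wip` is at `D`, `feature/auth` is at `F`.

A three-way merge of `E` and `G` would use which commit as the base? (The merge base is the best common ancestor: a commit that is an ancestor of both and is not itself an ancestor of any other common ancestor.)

Ancestors of E: {A, B, C, E, F, G, H, J, K}.
Ancestors of G: {B, G}.
Common ancestors: {B, G}.
Among these, G is not an ancestor of any other common ancestor — it is the merge base.

G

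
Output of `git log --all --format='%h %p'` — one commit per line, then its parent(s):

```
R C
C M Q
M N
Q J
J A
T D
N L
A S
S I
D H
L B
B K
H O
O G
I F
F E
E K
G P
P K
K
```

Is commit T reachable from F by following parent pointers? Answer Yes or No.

No

Ancestors of F: {E, F, K}.
T is not in that set, so it is not an ancestor of F.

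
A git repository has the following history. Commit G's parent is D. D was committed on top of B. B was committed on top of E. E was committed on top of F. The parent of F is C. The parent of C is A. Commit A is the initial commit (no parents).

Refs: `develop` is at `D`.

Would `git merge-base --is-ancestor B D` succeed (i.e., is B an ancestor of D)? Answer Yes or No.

Ancestors of D (commits reachable by following parents): {A, B, C, D, E, F}.
B is in that set, so it is an ancestor of D.

Yes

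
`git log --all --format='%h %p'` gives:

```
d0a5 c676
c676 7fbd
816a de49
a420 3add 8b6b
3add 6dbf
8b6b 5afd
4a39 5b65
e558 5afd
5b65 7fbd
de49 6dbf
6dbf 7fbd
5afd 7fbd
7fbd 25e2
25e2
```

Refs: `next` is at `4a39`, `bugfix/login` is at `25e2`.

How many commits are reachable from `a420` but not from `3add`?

3

Reachable from a420: {25e2, 3add, 5afd, 6dbf, 7fbd, 8b6b, a420}.
Reachable from 3add: {25e2, 3add, 6dbf, 7fbd}.
In a420's history but not 3add's: {5afd, 8b6b, a420} — 3 commits.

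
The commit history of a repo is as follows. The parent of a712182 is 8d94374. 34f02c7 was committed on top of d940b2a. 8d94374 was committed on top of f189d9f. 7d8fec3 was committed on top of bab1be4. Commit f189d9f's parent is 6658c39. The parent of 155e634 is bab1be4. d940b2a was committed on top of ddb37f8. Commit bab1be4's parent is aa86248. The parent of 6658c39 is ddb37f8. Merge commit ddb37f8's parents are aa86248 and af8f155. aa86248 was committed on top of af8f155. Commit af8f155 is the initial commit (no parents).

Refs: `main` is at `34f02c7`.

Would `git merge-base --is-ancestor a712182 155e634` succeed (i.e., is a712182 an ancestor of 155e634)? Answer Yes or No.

Ancestors of 155e634: {155e634, aa86248, af8f155, bab1be4}.
a712182 is not in that set, so it is not an ancestor of 155e634.

No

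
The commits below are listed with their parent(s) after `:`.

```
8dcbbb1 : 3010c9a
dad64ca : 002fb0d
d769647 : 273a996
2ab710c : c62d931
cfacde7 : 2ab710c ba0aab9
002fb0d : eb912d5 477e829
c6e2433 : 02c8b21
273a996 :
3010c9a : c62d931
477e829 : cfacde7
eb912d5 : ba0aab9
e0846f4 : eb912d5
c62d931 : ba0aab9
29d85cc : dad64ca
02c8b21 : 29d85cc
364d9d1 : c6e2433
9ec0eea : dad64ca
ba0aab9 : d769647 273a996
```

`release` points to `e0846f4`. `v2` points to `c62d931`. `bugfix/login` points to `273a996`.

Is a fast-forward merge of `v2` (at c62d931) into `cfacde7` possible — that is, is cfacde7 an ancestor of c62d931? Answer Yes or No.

No

A fast-forward from cfacde7 to c62d931 is possible iff cfacde7 is an ancestor of c62d931.
Ancestors of c62d931: {273a996, ba0aab9, c62d931, d769647}.
cfacde7 is not among them, so fast-forward is not possible.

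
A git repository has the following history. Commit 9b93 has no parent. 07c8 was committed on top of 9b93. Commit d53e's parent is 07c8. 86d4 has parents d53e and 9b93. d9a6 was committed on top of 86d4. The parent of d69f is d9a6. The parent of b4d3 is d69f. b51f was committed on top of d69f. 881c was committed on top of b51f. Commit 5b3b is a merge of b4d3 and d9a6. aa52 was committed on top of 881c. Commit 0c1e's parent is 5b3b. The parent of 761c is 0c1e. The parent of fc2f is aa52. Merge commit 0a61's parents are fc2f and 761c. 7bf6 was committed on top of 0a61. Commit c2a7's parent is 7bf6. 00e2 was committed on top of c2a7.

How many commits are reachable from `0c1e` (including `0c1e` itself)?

Walking parent pointers from 0c1e: reachable set = {07c8, 0c1e, 5b3b, 86d4, 9b93, b4d3, d53e, d69f, d9a6}.
That is 9 commits.

9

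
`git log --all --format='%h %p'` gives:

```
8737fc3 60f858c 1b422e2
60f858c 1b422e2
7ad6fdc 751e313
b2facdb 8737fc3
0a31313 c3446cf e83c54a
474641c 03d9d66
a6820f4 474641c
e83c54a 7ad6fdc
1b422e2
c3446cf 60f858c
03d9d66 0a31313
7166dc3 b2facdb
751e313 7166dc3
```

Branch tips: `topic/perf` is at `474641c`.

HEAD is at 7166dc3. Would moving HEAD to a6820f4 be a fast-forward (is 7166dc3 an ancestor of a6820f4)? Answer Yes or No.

A fast-forward from 7166dc3 to a6820f4 is possible iff 7166dc3 is an ancestor of a6820f4.
Ancestors of a6820f4: {03d9d66, 0a31313, 1b422e2, 474641c, 60f858c, 7166dc3, 751e313, 7ad6fdc, 8737fc3, a6820f4, b2facdb, c3446cf, e83c54a}.
7166dc3 is among them, so fast-forward is possible.

Yes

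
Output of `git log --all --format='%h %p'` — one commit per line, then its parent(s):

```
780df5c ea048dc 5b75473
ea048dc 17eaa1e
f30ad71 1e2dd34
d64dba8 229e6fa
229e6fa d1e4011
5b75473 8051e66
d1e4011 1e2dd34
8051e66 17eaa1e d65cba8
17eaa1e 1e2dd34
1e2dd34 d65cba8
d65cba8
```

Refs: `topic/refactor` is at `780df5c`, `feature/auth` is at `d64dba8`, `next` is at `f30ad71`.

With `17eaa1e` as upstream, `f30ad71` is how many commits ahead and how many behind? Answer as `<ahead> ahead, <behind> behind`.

1 ahead, 1 behind

Reachable from f30ad71: {1e2dd34, d65cba8, f30ad71}.
Reachable from 17eaa1e: {17eaa1e, 1e2dd34, d65cba8}.
Only in f30ad71's history (ahead): {f30ad71} — 1.
Only in 17eaa1e's history (behind): {17eaa1e} — 1.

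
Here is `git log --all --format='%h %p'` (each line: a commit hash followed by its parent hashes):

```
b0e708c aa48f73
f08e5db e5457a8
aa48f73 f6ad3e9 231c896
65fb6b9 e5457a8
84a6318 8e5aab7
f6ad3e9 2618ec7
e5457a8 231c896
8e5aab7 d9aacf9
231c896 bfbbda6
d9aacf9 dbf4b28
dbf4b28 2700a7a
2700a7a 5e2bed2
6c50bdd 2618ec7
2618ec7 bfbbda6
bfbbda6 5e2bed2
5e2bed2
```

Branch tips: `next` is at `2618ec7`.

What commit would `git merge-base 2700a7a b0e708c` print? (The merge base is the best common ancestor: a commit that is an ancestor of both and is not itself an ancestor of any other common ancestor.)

Ancestors of 2700a7a: {2700a7a, 5e2bed2}.
Ancestors of b0e708c: {231c896, 2618ec7, 5e2bed2, aa48f73, b0e708c, bfbbda6, f6ad3e9}.
Common ancestors: {5e2bed2}.
The only common ancestor is 5e2bed2, so it is the merge base.

5e2bed2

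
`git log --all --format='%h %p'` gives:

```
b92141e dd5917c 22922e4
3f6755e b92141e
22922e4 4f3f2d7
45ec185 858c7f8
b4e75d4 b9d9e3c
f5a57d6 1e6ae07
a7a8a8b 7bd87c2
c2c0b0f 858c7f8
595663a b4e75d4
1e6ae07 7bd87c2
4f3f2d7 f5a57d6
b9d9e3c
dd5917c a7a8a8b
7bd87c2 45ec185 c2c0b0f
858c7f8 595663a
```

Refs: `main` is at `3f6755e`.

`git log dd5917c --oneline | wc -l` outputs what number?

9

Walking parent pointers from dd5917c: reachable set = {45ec185, 595663a, 7bd87c2, 858c7f8, a7a8a8b, b4e75d4, b9d9e3c, c2c0b0f, dd5917c}.
That is 9 commits.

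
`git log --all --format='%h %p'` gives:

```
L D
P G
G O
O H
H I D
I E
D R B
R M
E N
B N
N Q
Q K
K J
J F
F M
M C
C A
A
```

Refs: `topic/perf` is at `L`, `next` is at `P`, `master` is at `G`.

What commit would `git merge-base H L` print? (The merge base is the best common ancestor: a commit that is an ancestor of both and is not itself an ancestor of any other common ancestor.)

D

Ancestors of H: {A, B, C, D, E, F, H, I, J, K, M, N, Q, R}.
Ancestors of L: {A, B, C, D, F, J, K, L, M, N, Q, R}.
Common ancestors: {A, B, C, D, F, J, K, M, N, Q, R}.
Among these, D is not an ancestor of any other common ancestor — it is the merge base.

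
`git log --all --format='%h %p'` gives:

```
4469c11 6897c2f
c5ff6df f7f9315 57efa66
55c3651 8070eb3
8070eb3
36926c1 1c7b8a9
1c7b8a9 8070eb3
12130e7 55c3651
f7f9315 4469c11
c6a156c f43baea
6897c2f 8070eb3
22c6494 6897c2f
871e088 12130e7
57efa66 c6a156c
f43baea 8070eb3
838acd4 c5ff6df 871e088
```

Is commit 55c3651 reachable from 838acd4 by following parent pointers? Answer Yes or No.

Ancestors of 838acd4 (commits reachable by following parents): {12130e7, 4469c11, 55c3651, 57efa66, 6897c2f, 8070eb3, 838acd4, 871e088, c5ff6df, c6a156c, f43baea, f7f9315}.
55c3651 is in that set, so it is an ancestor of 838acd4.

Yes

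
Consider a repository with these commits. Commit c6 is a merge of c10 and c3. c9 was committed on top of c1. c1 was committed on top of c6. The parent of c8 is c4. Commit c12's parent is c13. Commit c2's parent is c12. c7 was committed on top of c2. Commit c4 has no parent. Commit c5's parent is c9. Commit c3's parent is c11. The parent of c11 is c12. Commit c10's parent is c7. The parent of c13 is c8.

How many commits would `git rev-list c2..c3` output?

Reachable from c3: {c11, c12, c13, c3, c4, c8}.
Reachable from c2: {c12, c13, c2, c4, c8}.
In c3's history but not c2's: {c11, c3} — 2 commits.

2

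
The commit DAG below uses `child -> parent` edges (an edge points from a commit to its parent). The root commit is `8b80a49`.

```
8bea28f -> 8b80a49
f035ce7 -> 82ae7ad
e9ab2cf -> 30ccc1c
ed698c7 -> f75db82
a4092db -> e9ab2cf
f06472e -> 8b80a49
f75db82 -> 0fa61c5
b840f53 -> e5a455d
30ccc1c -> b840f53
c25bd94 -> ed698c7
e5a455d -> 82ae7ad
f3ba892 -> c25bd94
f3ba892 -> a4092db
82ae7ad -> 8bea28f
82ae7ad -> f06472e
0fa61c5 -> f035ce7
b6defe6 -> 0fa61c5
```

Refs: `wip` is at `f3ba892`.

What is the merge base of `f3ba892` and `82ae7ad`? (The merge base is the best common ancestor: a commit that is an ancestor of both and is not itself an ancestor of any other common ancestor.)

Ancestors of f3ba892: {0fa61c5, 30ccc1c, 82ae7ad, 8b80a49, 8bea28f, a4092db, b840f53, c25bd94, e5a455d, e9ab2cf, ed698c7, f035ce7, f06472e, f3ba892, f75db82}.
Ancestors of 82ae7ad: {82ae7ad, 8b80a49, 8bea28f, f06472e}.
Common ancestors: {82ae7ad, 8b80a49, 8bea28f, f06472e}.
Among these, 82ae7ad is not an ancestor of any other common ancestor — it is the merge base.

82ae7ad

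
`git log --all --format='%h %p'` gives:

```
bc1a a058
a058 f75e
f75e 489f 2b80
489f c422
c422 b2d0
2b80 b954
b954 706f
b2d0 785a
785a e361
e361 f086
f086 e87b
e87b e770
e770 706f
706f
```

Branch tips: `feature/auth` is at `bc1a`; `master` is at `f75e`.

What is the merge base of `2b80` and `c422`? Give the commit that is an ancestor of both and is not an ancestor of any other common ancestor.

Ancestors of 2b80: {2b80, 706f, b954}.
Ancestors of c422: {706f, 785a, b2d0, c422, e361, e770, e87b, f086}.
Common ancestors: {706f}.
The only common ancestor is 706f, so it is the merge base.

706f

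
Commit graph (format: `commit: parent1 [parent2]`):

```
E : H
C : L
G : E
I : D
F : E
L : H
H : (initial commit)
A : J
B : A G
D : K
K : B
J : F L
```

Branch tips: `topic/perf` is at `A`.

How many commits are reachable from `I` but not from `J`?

Reachable from I: {A, B, D, E, F, G, H, I, J, K, L}.
Reachable from J: {E, F, H, J, L}.
In I's history but not J's: {A, B, D, G, I, K} — 6 commits.

6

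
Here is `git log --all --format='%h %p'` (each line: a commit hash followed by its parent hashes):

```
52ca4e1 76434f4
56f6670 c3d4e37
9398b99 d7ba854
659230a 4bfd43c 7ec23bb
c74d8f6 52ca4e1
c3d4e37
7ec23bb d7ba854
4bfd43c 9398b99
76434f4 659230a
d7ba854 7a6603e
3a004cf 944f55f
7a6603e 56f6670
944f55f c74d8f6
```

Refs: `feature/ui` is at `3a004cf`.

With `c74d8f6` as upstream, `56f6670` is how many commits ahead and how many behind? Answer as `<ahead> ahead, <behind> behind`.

0 ahead, 9 behind

Reachable from 56f6670: {56f6670, c3d4e37}.
Reachable from c74d8f6: {4bfd43c, 52ca4e1, 56f6670, 659230a, 76434f4, 7a6603e, 7ec23bb, 9398b99, c3d4e37, c74d8f6, d7ba854}.
Only in 56f6670's history (ahead): {} — 0.
Only in c74d8f6's history (behind): {4bfd43c, 52ca4e1, 659230a, 76434f4, 7a6603e, 7ec23bb, 9398b99, c74d8f6, d7ba854} — 9.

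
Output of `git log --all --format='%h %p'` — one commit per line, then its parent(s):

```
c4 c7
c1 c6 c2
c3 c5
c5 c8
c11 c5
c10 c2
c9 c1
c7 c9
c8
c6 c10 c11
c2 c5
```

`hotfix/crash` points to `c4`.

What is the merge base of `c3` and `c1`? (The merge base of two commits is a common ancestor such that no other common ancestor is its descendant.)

Ancestors of c3: {c3, c5, c8}.
Ancestors of c1: {c1, c10, c11, c2, c5, c6, c8}.
Common ancestors: {c5, c8}.
Among these, c5 is not an ancestor of any other common ancestor — it is the merge base.

c5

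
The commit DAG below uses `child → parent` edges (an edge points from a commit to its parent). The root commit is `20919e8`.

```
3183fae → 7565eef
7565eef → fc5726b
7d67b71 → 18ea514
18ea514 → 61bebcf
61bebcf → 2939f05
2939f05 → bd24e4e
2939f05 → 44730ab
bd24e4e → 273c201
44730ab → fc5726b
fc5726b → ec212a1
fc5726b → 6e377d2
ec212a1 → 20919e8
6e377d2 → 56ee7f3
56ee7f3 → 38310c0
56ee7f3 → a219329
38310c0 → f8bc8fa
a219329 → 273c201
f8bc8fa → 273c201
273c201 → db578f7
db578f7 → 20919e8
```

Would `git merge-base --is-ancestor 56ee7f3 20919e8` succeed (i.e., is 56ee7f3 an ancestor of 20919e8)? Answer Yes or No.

No

Ancestors of 20919e8: {20919e8}.
56ee7f3 is not in that set, so it is not an ancestor of 20919e8.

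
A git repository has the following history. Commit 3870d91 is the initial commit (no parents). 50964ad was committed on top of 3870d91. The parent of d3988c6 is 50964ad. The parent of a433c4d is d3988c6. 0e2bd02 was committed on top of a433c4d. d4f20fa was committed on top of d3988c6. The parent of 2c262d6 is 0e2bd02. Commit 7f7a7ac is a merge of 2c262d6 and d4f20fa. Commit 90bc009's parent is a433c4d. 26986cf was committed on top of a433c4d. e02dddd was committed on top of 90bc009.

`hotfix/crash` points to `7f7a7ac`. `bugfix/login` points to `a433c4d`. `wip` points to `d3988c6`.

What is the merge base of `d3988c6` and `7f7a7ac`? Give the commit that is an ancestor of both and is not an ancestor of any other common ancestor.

Ancestors of d3988c6: {3870d91, 50964ad, d3988c6}.
Ancestors of 7f7a7ac: {0e2bd02, 2c262d6, 3870d91, 50964ad, 7f7a7ac, a433c4d, d3988c6, d4f20fa}.
Common ancestors: {3870d91, 50964ad, d3988c6}.
Among these, d3988c6 is not an ancestor of any other common ancestor — it is the merge base.

d3988c6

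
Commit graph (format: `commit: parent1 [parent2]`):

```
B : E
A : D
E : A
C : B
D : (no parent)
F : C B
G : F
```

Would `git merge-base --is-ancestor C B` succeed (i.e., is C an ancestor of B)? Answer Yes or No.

No

Ancestors of B: {A, B, D, E}.
C is not in that set, so it is not an ancestor of B.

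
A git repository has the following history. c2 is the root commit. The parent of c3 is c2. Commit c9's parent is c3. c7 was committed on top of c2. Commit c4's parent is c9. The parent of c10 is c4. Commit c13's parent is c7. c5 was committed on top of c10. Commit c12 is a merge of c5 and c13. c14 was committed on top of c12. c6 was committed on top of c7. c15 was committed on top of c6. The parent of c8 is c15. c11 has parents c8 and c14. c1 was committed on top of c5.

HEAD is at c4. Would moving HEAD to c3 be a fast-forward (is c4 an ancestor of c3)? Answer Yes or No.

A fast-forward from c4 to c3 is possible iff c4 is an ancestor of c3.
Ancestors of c3: {c2, c3}.
c4 is not among them, so fast-forward is not possible.

No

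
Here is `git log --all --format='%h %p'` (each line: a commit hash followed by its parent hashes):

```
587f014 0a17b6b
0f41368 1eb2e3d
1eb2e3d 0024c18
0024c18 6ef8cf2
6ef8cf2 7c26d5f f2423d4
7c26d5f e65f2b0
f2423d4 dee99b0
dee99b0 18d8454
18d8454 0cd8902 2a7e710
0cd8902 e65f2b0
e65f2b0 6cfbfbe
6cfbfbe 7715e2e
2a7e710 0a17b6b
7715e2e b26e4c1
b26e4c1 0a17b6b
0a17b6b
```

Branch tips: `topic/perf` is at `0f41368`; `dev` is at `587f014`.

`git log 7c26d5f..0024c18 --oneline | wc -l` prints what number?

7

Reachable from 0024c18: {0024c18, 0a17b6b, 0cd8902, 18d8454, 2a7e710, 6cfbfbe, 6ef8cf2, 7715e2e, 7c26d5f, b26e4c1, dee99b0, e65f2b0, f2423d4}.
Reachable from 7c26d5f: {0a17b6b, 6cfbfbe, 7715e2e, 7c26d5f, b26e4c1, e65f2b0}.
In 0024c18's history but not 7c26d5f's: {0024c18, 0cd8902, 18d8454, 2a7e710, 6ef8cf2, dee99b0, f2423d4} — 7 commits.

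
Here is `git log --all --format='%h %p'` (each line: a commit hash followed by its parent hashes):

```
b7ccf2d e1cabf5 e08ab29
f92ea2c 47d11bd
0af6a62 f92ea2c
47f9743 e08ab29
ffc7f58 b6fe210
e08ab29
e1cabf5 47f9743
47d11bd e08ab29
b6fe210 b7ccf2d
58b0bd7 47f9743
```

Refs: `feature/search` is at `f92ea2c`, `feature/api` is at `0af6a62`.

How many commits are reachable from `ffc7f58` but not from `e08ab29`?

Reachable from ffc7f58: {47f9743, b6fe210, b7ccf2d, e08ab29, e1cabf5, ffc7f58}.
Reachable from e08ab29: {e08ab29}.
In ffc7f58's history but not e08ab29's: {47f9743, b6fe210, b7ccf2d, e1cabf5, ffc7f58} — 5 commits.

5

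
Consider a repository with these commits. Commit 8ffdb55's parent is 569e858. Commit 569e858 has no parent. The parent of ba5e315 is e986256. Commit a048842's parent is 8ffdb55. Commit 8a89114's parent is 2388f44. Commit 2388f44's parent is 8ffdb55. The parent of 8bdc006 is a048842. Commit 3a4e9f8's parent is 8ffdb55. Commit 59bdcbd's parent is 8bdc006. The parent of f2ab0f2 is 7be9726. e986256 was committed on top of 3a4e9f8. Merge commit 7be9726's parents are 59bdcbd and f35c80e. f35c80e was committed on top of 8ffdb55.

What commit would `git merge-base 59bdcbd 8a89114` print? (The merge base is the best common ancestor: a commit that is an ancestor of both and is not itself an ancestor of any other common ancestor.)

8ffdb55

Ancestors of 59bdcbd: {569e858, 59bdcbd, 8bdc006, 8ffdb55, a048842}.
Ancestors of 8a89114: {2388f44, 569e858, 8a89114, 8ffdb55}.
Common ancestors: {569e858, 8ffdb55}.
Among these, 8ffdb55 is not an ancestor of any other common ancestor — it is the merge base.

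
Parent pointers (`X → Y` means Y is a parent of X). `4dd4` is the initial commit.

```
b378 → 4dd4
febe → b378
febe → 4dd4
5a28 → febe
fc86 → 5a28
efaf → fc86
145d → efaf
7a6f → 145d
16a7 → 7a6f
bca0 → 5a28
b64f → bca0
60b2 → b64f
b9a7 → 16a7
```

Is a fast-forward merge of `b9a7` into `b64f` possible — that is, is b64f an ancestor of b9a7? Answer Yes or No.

No

A fast-forward from b64f to b9a7 is possible iff b64f is an ancestor of b9a7.
Ancestors of b9a7: {145d, 16a7, 4dd4, 5a28, 7a6f, b378, b9a7, efaf, fc86, febe}.
b64f is not among them, so fast-forward is not possible.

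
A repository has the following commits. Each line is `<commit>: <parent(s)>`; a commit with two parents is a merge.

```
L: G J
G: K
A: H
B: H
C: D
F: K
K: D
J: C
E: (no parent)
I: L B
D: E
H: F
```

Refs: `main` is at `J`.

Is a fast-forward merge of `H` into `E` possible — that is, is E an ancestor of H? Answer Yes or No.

Yes

A fast-forward from E to H is possible iff E is an ancestor of H.
Ancestors of H: {D, E, F, H, K}.
E is among them, so fast-forward is possible.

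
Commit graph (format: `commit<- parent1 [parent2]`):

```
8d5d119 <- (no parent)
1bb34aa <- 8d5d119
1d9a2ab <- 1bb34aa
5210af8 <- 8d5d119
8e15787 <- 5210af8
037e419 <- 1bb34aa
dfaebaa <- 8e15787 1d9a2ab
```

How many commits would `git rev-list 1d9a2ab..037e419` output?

Reachable from 037e419: {037e419, 1bb34aa, 8d5d119}.
Reachable from 1d9a2ab: {1bb34aa, 1d9a2ab, 8d5d119}.
In 037e419's history but not 1d9a2ab's: {037e419} — 1 commit.

1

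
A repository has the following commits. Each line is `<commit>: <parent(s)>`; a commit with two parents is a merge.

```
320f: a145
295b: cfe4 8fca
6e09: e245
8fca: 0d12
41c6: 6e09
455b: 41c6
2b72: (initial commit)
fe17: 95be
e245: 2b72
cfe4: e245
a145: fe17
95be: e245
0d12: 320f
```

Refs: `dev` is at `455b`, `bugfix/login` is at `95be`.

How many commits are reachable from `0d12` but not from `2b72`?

6

Reachable from 0d12: {0d12, 2b72, 320f, 95be, a145, e245, fe17}.
Reachable from 2b72: {2b72}.
In 0d12's history but not 2b72's: {0d12, 320f, 95be, a145, e245, fe17} — 6 commits.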